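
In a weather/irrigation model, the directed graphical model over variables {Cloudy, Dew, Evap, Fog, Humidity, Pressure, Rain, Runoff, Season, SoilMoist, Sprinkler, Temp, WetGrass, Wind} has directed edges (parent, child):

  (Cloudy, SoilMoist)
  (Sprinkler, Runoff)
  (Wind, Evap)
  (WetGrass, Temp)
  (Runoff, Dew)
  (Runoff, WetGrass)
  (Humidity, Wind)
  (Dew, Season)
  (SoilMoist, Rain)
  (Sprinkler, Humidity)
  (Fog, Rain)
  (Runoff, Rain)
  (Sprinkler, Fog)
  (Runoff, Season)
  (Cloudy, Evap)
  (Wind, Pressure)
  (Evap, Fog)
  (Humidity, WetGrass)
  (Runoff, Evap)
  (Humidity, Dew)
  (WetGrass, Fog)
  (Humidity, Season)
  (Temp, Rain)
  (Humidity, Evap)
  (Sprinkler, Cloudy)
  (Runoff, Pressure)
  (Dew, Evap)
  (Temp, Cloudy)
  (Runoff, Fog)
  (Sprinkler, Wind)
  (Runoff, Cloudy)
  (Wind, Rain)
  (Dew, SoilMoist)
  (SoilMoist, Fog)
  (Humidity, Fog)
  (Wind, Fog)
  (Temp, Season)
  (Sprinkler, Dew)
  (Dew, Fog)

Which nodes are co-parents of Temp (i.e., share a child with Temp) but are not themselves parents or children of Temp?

Children of Temp: Cloudy, Rain, Season.
  Cloudy's other parents are Runoff, Sprinkler.
  Season's other parents are Dew, Humidity, Runoff.
  parents(Rain) \ {Temp} = {Fog, Runoff, SoilMoist, Wind}.
Excluding nodes already adjacent to Temp (Cloudy, Rain, Season, WetGrass), the co-parent-only contribution is {Dew, Fog, Humidity, Runoff, SoilMoist, Sprinkler, Wind}.

{Dew, Fog, Humidity, Runoff, SoilMoist, Sprinkler, Wind}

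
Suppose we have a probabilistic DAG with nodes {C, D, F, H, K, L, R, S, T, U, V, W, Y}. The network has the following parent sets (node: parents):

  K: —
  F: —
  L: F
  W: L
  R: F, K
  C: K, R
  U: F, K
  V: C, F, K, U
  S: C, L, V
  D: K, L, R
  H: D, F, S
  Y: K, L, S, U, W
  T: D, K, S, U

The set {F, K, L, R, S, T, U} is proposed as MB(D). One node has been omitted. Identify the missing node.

H

A node's Markov blanket = Pa ∪ Ch ∪ (parents of Ch other than the node itself).
D has parents K, L, R.
Children of D: H, T.
For each child, the remaining parents (spouses of D):
  H: F, S
  T: K, S, U
MB(D) = {F, H, K, L, R, S, T, U}.
Comparing with the claimed set, H is missing.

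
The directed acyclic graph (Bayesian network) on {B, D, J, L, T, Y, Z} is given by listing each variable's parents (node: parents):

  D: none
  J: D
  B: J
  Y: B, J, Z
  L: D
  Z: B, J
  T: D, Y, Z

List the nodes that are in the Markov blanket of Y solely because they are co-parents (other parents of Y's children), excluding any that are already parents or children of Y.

{D}

Children of Y: T.
  T also has parents D, Z.
Excluding nodes already adjacent to Y (B, J, T, Z), the co-parent-only contribution is {D}.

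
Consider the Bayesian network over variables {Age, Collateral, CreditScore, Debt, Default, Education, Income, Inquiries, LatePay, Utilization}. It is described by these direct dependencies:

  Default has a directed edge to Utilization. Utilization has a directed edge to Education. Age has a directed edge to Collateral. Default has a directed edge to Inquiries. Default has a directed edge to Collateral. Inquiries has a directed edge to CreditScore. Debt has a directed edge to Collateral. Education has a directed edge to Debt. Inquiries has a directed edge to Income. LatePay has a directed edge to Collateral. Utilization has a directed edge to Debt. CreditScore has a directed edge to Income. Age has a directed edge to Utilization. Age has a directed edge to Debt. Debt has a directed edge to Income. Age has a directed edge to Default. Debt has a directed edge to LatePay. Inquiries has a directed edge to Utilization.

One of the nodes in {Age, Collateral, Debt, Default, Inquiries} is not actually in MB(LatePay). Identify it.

The Markov blanket of a node is its parents, its children, and the other parents of its children.
LatePay has parent Debt.
Children of LatePay: Collateral.
Other parents of LatePay's children:
  Collateral's other parents are Age, Debt, Default.
MB(LatePay) = {Age, Collateral, Debt, Default}.
Inquiries is neither a parent, child, nor co-parent of LatePay, so it does not belong.

Inquiries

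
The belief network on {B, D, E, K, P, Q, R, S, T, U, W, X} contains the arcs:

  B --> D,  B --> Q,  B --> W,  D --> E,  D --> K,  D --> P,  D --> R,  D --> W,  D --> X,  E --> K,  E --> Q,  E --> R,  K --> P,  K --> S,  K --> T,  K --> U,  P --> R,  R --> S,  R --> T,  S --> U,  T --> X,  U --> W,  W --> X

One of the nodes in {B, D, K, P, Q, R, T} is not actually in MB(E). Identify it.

The Markov blanket of a node is its parents, its children, and the other parents of its children.
Parents of E: D.
E's children: K, Q, R.
Other parents of E's children:
  K's other parent is D.
  Q also has parent B.
  R also has parents D, P.
MB(E) = {B, D, K, P, Q, R}.
T is neither a parent, child, nor co-parent of E, so it does not belong.

T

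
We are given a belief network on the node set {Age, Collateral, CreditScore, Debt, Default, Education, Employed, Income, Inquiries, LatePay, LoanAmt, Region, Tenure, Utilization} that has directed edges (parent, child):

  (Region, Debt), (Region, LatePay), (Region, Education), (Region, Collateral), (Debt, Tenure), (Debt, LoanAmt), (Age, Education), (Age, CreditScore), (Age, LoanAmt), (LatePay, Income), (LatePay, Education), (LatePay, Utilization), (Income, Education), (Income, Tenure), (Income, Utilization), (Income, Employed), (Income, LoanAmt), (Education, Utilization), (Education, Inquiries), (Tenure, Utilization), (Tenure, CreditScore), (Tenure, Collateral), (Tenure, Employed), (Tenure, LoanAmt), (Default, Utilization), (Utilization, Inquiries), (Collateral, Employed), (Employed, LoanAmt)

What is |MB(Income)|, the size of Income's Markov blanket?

Income's parents: LatePay.
Ch(Income) = {Education, Employed, LoanAmt, Tenure, Utilization}.
Parents of each child, excluding Income:
  Education's other parents are Age, LatePay, Region.
  Tenure also has parent Debt.
  Utilization's other parents are Default, Education, LatePay, Tenure.
  Employed's other parents are Collateral, Tenure.
  LoanAmt also has parents Age, Debt, Employed, Tenure.
MB(Income) = {Age, Collateral, Debt, Default, Education, Employed, LatePay, LoanAmt, Region, Tenure, Utilization}, which has 11 nodes.

11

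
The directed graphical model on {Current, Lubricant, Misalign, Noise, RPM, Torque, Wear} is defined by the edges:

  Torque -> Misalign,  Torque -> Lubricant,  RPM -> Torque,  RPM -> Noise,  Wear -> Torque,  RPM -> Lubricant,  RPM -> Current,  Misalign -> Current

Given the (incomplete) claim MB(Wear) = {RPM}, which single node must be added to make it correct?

Children of Wear: Torque.
Parents of Wear: none.
For each child, the remaining parents (spouses of Wear):
  parents(Torque) \ {Wear} = {RPM}.
MB(Wear) = {RPM, Torque}.
Comparing with the claimed set, Torque is missing.

Torque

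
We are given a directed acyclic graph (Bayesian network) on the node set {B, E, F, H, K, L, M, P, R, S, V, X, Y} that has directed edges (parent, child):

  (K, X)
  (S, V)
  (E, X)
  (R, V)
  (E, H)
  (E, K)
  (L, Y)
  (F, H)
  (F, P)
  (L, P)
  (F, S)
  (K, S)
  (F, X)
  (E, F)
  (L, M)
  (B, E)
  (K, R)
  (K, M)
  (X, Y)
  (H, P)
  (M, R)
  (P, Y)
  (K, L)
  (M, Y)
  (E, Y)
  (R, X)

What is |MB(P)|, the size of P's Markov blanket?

7

By definition, MB(P) is built from P's parents, P's children, and the co-parents of P.
P has parents F, H, L.
Children of P: Y.
Co-parents of P (other parents of its children):
  Y also has parents E, L, M, X.
MB(P) = {E, F, H, L, M, X, Y}, which has 7 nodes.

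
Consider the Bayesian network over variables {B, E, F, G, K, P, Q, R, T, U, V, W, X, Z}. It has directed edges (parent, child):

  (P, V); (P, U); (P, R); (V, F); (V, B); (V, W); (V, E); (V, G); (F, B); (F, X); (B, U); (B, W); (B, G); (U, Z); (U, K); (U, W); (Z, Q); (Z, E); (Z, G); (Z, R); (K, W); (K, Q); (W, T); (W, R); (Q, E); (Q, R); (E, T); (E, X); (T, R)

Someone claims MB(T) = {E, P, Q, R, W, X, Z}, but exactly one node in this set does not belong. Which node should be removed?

X

A node's Markov blanket = Pa ∪ Ch ∪ (parents of Ch other than the node itself).
T has child R.
T has parents E, W.
Parents of each child, excluding T:
  parents(R) \ {T} = {P, Q, W, Z}.
MB(T) = {E, P, Q, R, W, Z}.
X is neither a parent, child, nor co-parent of T, so it does not belong.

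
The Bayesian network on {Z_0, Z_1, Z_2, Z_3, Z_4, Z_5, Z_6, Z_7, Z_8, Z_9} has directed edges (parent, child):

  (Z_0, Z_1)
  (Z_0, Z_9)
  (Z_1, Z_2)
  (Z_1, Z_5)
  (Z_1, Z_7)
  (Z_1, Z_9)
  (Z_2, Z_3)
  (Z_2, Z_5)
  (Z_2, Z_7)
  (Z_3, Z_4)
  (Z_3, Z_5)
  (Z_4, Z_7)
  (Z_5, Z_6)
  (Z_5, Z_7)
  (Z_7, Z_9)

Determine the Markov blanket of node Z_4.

The Markov blanket of a node is its parents, its children, and the other parents of its children.
Parents of Z_4: Z_3.
Ch(Z_4) = {Z_7}.
Co-parents of Z_4 (other parents of its children):
  Z_7: Z_1, Z_2, Z_5
So the Markov blanket of Z_4 is {Z_1, Z_2, Z_3, Z_5, Z_7}.

{Z_1, Z_2, Z_3, Z_5, Z_7}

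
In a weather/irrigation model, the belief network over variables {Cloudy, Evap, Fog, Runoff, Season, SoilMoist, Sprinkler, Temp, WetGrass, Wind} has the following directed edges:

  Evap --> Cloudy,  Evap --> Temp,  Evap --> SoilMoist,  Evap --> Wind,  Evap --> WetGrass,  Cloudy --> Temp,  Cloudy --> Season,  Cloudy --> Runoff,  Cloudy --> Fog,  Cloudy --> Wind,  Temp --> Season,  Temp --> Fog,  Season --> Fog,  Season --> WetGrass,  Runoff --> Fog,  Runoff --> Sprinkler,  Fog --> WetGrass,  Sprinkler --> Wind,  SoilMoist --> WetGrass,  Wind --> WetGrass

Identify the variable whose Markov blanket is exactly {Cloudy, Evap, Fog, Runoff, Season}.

Temp

The target node must have every member of {Cloudy, Evap, Fog, Runoff, Season} as a parent, child, or co-parent, and no others.
Parents of Temp: Cloudy, Evap; children: Fog, Season; co-parents: Cloudy, Runoff, Season.
These exactly cover the given set, so the node is Temp.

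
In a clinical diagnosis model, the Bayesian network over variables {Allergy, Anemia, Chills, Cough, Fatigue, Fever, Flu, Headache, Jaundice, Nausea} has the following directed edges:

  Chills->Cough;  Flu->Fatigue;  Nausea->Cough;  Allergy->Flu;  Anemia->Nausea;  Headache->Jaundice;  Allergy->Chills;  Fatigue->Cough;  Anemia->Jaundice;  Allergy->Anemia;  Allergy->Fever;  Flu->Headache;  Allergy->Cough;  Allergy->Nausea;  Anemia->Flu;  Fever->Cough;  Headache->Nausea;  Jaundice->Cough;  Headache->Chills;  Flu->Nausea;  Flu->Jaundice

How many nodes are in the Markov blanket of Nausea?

9

Parents of Nausea: Allergy, Anemia, Flu, Headache.
Ch(Nausea) = {Cough}.
Other parents of Nausea's children:
  Cough: Allergy, Chills, Fatigue, Fever, Jaundice
MB(Nausea) = {Allergy, Anemia, Chills, Cough, Fatigue, Fever, Flu, Headache, Jaundice}, which has 9 nodes.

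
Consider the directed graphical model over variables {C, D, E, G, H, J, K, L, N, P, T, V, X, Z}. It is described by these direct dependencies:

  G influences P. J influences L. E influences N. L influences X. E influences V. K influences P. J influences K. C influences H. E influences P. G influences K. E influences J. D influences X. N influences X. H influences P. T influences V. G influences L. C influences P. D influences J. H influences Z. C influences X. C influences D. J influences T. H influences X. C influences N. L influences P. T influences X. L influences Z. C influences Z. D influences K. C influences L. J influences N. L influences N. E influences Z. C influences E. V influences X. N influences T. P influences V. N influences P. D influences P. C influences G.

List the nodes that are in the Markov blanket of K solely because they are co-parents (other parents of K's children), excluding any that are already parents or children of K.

{C, E, H, L, N}

Children of K: P.
  P: C, D, E, G, H, L, N
Excluding nodes already adjacent to K (D, G, J, P), the co-parent-only contribution is {C, E, H, L, N}.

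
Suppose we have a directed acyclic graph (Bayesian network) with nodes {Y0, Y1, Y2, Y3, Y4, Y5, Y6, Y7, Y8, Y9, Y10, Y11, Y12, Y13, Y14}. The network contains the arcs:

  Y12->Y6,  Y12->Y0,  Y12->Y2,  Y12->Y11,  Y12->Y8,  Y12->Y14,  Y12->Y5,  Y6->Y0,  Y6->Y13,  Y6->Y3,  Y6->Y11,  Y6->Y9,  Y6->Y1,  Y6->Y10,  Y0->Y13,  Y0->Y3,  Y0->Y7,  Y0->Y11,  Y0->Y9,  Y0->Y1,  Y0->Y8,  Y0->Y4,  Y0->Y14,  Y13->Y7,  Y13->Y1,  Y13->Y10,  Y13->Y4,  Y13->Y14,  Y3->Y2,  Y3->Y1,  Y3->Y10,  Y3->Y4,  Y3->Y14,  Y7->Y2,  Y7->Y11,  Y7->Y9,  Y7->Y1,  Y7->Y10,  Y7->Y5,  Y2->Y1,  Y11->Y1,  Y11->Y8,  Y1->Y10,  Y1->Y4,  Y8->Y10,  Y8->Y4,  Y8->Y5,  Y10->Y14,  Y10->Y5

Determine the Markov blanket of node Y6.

{Y0, Y1, Y2, Y3, Y7, Y8, Y9, Y10, Y11, Y12, Y13}

Y6's parents: Y12.
Ch(Y6) = {Y0, Y1, Y3, Y9, Y10, Y11, Y13}.
Other parents of Y6's children:
  parents(Y0) \ {Y6} = {Y12}.
  parents(Y13) \ {Y6} = {Y0}.
  Y3's other parent is Y0.
  Y11's other parents are Y0, Y7, Y12.
  Y9's other parents are Y0, Y7.
  parents(Y1) \ {Y6} = {Y0, Y2, Y3, Y7, Y11, Y13}.
  parents(Y10) \ {Y6} = {Y1, Y3, Y7, Y8, Y13}.
So the Markov blanket of Y6 is {Y0, Y1, Y2, Y3, Y7, Y8, Y9, Y10, Y11, Y12, Y13}.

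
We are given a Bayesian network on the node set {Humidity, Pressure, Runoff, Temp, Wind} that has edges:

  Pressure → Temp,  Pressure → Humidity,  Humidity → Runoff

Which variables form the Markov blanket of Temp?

{Pressure}

The Markov blanket of a node is its parents, its children, and the other parents of its children.
Children of Temp: none.
Parents of Temp: Pressure.
Temp has no children, so there are no co-parents.
So the Markov blanket of Temp is {Pressure}.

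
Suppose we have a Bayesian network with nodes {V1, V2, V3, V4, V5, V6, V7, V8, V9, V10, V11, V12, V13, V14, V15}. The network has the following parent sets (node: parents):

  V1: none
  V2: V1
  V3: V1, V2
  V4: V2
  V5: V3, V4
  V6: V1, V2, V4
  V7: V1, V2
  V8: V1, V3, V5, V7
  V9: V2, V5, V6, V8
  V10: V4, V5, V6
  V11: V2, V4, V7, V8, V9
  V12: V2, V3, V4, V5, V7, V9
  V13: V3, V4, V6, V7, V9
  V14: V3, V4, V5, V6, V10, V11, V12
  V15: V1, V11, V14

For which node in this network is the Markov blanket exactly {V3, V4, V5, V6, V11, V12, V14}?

The target node must have every member of {V3, V4, V5, V6, V11, V12, V14} as a parent, child, or co-parent, and no others.
Parents of V10: V4, V5, V6; children: V14; co-parents: V3, V4, V5, V6, V11, V12.
These exactly cover the given set, so the node is V10.

V10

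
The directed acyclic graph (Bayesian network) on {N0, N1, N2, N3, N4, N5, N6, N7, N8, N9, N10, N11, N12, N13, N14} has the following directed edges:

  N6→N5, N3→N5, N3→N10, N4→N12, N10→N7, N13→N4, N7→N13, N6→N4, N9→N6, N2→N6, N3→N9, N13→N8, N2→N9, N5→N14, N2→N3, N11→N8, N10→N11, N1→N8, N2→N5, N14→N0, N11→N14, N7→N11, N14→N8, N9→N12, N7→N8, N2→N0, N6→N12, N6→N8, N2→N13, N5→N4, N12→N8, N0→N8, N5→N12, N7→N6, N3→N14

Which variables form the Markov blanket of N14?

Parents of N14: N3, N5, N11.
Ch(N14) = {N0, N8}.
Parents of each child, excluding N14:
  N0's other parent is N2.
  N8's other parents are N0, N1, N6, N7, N11, N12, N13.
Union: {N3, N5, N11} ∪ {N0, N8} ∪ {N0, N1, N2, N6, N7, N11, N12, N13} = {N0, N1, N2, N3, N5, N6, N7, N8, N11, N12, N13}.

{N0, N1, N2, N3, N5, N6, N7, N8, N11, N12, N13}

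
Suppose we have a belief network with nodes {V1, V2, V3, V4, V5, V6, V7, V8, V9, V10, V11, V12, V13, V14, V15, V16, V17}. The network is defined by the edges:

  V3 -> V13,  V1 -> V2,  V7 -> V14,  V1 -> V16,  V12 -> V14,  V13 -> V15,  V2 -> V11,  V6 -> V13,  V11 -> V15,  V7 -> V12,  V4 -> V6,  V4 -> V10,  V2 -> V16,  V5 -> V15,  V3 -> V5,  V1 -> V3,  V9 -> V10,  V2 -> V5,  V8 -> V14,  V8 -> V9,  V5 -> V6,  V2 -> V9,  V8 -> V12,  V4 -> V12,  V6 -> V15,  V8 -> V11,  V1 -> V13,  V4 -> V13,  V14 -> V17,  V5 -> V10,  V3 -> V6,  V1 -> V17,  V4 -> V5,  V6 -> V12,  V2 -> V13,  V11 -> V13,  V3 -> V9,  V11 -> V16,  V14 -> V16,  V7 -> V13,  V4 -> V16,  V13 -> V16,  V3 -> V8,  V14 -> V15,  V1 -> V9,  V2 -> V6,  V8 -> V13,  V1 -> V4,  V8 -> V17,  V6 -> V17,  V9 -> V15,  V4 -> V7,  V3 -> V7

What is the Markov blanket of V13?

By definition, MB(V13) is built from V13's parents, V13's children, and the co-parents of V13.
V13's children: V15, V16.
V13's parents: V1, V2, V3, V4, V6, V7, V8, V11.
Co-parents of V13 (other parents of its children):
  parents(V15) \ {V13} = {V5, V6, V9, V11, V14}.
  V16's other parents are V1, V2, V4, V11, V14.
Union: {V1, V2, V3, V4, V6, V7, V8, V11} ∪ {V15, V16} ∪ {V1, V2, V4, V5, V6, V9, V11, V14} = {V1, V2, V3, V4, V5, V6, V7, V8, V9, V11, V14, V15, V16}.

{V1, V2, V3, V4, V5, V6, V7, V8, V9, V11, V14, V15, V16}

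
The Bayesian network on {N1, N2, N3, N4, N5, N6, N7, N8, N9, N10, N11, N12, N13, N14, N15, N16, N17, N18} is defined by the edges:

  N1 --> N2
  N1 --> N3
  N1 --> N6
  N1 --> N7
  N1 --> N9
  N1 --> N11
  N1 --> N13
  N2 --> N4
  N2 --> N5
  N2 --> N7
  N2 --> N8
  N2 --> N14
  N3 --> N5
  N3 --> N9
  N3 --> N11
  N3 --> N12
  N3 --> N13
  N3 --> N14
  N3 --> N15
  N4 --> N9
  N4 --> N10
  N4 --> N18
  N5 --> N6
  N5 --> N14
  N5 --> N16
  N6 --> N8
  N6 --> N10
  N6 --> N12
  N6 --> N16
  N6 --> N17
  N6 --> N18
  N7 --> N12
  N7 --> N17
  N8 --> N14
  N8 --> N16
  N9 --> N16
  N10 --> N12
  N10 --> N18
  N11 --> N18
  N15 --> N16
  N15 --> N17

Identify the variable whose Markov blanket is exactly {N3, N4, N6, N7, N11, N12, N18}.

The target node must have every member of {N3, N4, N6, N7, N11, N12, N18} as a parent, child, or co-parent, and no others.
Parents of N10: N4, N6; children: N12, N18; co-parents: N3, N4, N6, N7, N11.
These exactly cover the given set, so the node is N10.

N10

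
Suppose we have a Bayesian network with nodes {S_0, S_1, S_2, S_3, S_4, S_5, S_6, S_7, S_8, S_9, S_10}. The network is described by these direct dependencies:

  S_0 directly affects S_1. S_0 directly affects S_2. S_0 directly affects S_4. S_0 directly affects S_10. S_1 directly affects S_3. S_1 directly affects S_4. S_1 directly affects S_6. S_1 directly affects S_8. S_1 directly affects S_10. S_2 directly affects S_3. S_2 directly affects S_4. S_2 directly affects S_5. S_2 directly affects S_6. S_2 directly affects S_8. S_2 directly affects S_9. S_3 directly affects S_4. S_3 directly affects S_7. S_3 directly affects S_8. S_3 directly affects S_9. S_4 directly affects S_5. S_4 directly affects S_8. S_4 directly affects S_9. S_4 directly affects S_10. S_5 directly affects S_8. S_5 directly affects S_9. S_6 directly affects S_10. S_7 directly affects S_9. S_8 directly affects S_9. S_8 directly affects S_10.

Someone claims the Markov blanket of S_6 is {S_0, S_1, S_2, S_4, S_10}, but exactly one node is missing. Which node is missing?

S_8

Pa(S_6) = {S_1, S_2}.
S_6's children: S_10.
Parents of each child, excluding S_6:
  S_10: S_0, S_1, S_4, S_8
MB(S_6) = {S_0, S_1, S_2, S_4, S_8, S_10}.
Comparing with the claimed set, S_8 is missing.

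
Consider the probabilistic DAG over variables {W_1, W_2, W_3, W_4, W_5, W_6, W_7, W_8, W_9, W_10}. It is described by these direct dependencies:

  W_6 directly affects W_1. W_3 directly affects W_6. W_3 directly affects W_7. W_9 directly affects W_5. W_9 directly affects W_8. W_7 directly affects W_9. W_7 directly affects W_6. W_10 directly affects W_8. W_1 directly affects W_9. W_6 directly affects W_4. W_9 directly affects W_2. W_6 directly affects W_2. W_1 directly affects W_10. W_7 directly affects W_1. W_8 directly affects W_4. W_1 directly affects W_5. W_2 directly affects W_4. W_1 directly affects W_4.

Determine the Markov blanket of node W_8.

The Markov blanket of a node is its parents, its children, and the other parents of its children.
W_8's children: W_4.
W_8 has parents W_9, W_10.
For each child, the remaining parents (spouses of W_8):
  W_4's other parents are W_1, W_2, W_6.
Taking the union gives {W_1, W_2, W_4, W_6, W_9, W_10}.

{W_1, W_2, W_4, W_6, W_9, W_10}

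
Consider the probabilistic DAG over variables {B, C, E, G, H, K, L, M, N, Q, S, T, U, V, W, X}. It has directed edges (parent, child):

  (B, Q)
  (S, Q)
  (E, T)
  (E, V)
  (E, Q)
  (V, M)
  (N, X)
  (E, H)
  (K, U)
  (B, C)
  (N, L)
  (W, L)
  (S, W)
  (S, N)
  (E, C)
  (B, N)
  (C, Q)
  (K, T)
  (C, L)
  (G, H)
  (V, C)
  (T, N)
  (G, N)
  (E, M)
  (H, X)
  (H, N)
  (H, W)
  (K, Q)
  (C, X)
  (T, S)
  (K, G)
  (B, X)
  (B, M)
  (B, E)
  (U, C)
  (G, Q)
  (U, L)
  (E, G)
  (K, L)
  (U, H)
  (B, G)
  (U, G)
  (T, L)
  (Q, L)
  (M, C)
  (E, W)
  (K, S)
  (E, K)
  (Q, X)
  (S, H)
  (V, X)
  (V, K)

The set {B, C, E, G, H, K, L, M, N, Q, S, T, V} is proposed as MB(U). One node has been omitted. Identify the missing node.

W

The Markov blanket of a node is its parents, its children, and the other parents of its children.
U has parent K.
Ch(U) = {C, G, H, L}.
Other parents of U's children:
  G's other parents are B, E, K.
  H's other parents are E, G, S.
  C's other parents are B, E, M, V.
  L's other parents are C, K, N, Q, T, W.
MB(U) = {B, C, E, G, H, K, L, M, N, Q, S, T, V, W}.
Comparing with the claimed set, W is missing.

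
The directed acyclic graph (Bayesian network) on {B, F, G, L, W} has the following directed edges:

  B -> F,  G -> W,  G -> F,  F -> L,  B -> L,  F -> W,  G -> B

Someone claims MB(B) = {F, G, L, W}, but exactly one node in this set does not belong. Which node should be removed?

W

By definition, MB(B) is built from B's parents, B's children, and the co-parents of B.
B's parents: G.
B's children: F, L.
Co-parents of B (other parents of its children):
  F: G
  L: F
MB(B) = {F, G, L}.
W is neither a parent, child, nor co-parent of B, so it does not belong.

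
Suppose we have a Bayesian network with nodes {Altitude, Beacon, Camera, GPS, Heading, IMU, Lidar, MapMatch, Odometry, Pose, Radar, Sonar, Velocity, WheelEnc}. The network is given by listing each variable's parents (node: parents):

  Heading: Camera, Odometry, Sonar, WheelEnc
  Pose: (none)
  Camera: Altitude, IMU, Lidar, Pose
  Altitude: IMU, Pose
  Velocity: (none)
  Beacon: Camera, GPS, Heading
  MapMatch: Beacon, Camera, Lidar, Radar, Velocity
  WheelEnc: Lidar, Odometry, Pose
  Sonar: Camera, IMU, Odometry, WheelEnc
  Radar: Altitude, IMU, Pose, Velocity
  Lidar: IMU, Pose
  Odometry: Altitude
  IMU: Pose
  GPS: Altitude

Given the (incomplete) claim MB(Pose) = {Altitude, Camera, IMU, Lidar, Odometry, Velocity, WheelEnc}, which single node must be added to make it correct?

By definition, MB(Pose) is built from Pose's parents, Pose's children, and the co-parents of Pose.
Pa(Pose) = {}.
Pose's children: Altitude, Camera, IMU, Lidar, Radar, WheelEnc.
For each child, the remaining parents (spouses of Pose):
  IMU: —
  Altitude: IMU
  Lidar: IMU
  Camera: Altitude, IMU, Lidar
  Radar: Altitude, IMU, Velocity
  WheelEnc: Lidar, Odometry
MB(Pose) = {Altitude, Camera, IMU, Lidar, Odometry, Radar, Velocity, WheelEnc}.
Comparing with the claimed set, Radar is missing.

Radar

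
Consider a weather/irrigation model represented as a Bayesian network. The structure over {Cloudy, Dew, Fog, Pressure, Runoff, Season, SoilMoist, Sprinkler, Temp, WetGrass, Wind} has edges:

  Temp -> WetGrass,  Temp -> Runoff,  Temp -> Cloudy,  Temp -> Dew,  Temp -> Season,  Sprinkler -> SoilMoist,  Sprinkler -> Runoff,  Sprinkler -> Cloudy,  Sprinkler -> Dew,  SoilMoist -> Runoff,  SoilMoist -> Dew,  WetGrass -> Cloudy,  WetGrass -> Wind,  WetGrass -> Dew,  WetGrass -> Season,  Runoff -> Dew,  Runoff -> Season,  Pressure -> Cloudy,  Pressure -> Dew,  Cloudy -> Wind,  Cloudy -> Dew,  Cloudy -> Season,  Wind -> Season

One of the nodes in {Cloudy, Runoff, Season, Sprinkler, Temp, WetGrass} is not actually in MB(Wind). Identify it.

Sprinkler

The Markov blanket of a node is its parents, its children, and the other parents of its children.
Wind's children: Season.
Wind has parents Cloudy, WetGrass.
For each child, the remaining parents (spouses of Wind):
  Season: Cloudy, Runoff, Temp, WetGrass
MB(Wind) = {Cloudy, Runoff, Season, Temp, WetGrass}.
Sprinkler is neither a parent, child, nor co-parent of Wind, so it does not belong.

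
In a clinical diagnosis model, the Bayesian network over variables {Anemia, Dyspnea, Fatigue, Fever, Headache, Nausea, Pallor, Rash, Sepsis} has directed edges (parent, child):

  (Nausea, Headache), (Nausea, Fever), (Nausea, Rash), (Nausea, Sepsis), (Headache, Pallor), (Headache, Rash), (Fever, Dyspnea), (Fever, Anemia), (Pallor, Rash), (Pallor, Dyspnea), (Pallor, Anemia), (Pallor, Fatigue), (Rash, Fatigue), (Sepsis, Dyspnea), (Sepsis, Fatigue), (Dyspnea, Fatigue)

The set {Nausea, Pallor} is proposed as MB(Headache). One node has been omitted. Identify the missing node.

By definition, MB(Headache) is built from Headache's parents, Headache's children, and the co-parents of Headache.
Parents of Headache: Nausea.
Headache's children: Pallor, Rash.
Parents of each child, excluding Headache:
  Pallor: no additional parents.
  parents(Rash) \ {Headache} = {Nausea, Pallor}.
MB(Headache) = {Nausea, Pallor, Rash}.
Comparing with the claimed set, Rash is missing.

Rash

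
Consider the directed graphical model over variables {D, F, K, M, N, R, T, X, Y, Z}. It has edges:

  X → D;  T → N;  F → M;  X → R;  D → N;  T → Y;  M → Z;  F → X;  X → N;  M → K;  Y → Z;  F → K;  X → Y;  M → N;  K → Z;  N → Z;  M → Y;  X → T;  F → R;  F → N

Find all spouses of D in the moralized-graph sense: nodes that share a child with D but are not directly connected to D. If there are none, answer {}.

{F, M, T}

Children of D: N.
  parents(N) \ {D} = {F, M, T, X}.
Excluding nodes already adjacent to D (N, X), the co-parent-only contribution is {F, M, T}.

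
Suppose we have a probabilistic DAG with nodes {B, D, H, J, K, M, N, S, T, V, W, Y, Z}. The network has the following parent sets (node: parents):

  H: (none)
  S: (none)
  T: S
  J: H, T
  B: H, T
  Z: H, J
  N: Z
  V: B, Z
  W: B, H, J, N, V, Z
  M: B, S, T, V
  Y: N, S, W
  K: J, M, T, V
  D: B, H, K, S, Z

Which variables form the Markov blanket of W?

The Markov blanket of a node is its parents, its children, and the other parents of its children.
Children of W: Y.
Pa(W) = {B, H, J, N, V, Z}.
Parents of each child, excluding W:
  Y: N, S
Union: {B, H, J, N, V, Z} ∪ {Y} ∪ {N, S} = {B, H, J, N, S, V, Y, Z}.

{B, H, J, N, S, V, Y, Z}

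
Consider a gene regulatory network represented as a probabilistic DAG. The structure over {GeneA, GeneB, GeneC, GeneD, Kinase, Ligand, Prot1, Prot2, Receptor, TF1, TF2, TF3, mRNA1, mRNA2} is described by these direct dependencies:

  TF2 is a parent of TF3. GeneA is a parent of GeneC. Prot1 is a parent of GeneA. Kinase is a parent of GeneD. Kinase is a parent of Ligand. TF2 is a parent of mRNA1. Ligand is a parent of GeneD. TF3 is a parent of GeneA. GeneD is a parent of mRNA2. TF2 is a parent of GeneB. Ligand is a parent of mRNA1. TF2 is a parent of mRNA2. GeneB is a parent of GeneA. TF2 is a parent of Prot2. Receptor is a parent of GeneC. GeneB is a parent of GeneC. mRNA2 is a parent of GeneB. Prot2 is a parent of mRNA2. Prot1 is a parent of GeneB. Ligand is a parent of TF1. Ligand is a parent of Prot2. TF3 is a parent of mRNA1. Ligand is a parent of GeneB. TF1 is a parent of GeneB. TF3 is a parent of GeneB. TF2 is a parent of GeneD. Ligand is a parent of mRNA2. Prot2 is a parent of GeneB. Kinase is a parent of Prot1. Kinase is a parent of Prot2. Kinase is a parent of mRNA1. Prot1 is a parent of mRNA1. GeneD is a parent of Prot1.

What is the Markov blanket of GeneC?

{GeneA, GeneB, Receptor}

GeneC has parents GeneA, GeneB, Receptor.
GeneC's children: none.
GeneC has no children, so there are no co-parents.
MB(GeneC) = {GeneA, GeneB, Receptor}.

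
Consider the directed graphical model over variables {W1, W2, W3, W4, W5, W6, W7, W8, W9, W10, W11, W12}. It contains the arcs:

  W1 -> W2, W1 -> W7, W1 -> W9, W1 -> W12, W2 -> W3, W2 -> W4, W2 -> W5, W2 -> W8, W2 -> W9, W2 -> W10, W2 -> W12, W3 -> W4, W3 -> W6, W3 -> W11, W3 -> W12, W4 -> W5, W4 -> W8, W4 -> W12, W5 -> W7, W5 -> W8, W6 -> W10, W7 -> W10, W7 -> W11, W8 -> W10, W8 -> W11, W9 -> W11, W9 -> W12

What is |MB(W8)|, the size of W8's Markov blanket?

By definition, MB(W8) is built from W8's parents, W8's children, and the co-parents of W8.
Parents of W8: W2, W4, W5.
W8's children: W10, W11.
Co-parents of W8 (other parents of its children):
  W10: W2, W6, W7
  W11: W3, W7, W9
MB(W8) = {W2, W3, W4, W5, W6, W7, W9, W10, W11}, which has 9 nodes.

9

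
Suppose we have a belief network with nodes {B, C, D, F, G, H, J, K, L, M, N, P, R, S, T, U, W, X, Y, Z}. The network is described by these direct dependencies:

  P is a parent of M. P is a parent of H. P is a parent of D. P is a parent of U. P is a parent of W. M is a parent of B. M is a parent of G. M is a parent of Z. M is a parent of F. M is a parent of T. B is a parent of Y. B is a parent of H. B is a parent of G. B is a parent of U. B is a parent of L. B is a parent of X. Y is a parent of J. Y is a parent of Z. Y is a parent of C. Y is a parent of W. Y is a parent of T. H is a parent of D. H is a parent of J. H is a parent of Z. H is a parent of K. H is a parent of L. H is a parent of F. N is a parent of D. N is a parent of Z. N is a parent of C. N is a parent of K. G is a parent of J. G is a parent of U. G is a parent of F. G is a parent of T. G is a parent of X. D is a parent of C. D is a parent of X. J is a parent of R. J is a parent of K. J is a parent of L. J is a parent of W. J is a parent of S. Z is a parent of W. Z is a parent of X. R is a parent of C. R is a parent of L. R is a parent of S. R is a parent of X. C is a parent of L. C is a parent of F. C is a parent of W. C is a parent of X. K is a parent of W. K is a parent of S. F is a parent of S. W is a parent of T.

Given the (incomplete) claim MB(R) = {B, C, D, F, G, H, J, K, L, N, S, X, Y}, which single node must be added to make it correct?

By definition, MB(R) is built from R's parents, R's children, and the co-parents of R.
Children of R: C, L, S, X.
R has parent J.
For each child, the remaining parents (spouses of R):
  parents(C) \ {R} = {D, N, Y}.
  parents(L) \ {R} = {B, C, H, J}.
  parents(S) \ {R} = {F, J, K}.
  X also has parents B, C, D, G, Z.
MB(R) = {B, C, D, F, G, H, J, K, L, N, S, X, Y, Z}.
Comparing with the claimed set, Z is missing.

Z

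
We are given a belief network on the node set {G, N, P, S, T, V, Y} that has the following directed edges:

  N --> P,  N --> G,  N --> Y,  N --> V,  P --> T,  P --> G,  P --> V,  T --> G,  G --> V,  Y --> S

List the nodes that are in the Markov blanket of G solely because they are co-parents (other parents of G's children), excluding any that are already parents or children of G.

{}

Children of G: V.
  V: N, P
Excluding nodes already adjacent to G (N, P, T, V), the co-parent-only contribution is {}.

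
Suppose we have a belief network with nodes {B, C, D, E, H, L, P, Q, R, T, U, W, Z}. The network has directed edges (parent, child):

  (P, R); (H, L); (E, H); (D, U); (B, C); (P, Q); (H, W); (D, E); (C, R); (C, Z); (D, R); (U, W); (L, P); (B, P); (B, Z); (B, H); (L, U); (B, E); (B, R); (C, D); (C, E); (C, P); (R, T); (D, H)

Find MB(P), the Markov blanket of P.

{B, C, D, L, Q, R}

P has parents B, C, L.
P has children Q, R.
Co-parents of P (other parents of its children):
  Q: —
  R: B, C, D
Union: {B, C, L} ∪ {Q, R} ∪ {B, C, D} = {B, C, D, L, Q, R}.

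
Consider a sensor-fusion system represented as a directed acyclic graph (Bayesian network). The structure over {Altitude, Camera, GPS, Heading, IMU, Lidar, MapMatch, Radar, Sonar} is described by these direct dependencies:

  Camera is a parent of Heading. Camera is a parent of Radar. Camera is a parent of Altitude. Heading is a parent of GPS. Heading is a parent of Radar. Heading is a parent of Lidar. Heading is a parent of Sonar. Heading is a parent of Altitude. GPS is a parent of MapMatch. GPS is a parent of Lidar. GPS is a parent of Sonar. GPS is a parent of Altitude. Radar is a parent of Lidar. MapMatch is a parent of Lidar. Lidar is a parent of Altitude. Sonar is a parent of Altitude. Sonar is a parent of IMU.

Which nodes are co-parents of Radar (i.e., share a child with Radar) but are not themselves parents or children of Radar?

{GPS, MapMatch}

Children of Radar: Lidar.
  parents(Lidar) \ {Radar} = {GPS, Heading, MapMatch}.
Excluding nodes already adjacent to Radar (Camera, Heading, Lidar), the co-parent-only contribution is {GPS, MapMatch}.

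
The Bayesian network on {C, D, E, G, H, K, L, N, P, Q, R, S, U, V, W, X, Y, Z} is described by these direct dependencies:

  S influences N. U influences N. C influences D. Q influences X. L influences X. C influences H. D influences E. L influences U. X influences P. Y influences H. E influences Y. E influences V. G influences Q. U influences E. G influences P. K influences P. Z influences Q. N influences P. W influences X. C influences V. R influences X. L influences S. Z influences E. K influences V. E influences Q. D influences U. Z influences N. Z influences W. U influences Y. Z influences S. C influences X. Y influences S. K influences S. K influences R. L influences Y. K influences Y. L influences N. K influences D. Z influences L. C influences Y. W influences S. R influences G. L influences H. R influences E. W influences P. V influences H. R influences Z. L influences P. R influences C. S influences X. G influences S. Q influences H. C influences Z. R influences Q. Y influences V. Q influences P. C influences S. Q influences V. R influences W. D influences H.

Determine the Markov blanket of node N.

By definition, MB(N) is built from N's parents, N's children, and the co-parents of N.
Ch(N) = {P}.
Parents of N: L, S, U, Z.
Co-parents of N (other parents of its children):
  P: G, K, L, Q, W, X
MB(N) = {G, K, L, P, Q, S, U, W, X, Z}.

{G, K, L, P, Q, S, U, W, X, Z}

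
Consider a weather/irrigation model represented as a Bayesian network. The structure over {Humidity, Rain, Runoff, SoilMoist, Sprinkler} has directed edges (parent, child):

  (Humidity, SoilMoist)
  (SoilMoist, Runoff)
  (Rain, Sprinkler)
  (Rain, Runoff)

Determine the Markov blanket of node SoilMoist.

{Humidity, Rain, Runoff}

A node's Markov blanket = Pa ∪ Ch ∪ (parents of Ch other than the node itself).
Parents of SoilMoist: Humidity.
SoilMoist has child Runoff.
For each child, the remaining parents (spouses of SoilMoist):
  Runoff: Rain
Union: {Humidity} ∪ {Runoff} ∪ {Rain} = {Humidity, Rain, Runoff}.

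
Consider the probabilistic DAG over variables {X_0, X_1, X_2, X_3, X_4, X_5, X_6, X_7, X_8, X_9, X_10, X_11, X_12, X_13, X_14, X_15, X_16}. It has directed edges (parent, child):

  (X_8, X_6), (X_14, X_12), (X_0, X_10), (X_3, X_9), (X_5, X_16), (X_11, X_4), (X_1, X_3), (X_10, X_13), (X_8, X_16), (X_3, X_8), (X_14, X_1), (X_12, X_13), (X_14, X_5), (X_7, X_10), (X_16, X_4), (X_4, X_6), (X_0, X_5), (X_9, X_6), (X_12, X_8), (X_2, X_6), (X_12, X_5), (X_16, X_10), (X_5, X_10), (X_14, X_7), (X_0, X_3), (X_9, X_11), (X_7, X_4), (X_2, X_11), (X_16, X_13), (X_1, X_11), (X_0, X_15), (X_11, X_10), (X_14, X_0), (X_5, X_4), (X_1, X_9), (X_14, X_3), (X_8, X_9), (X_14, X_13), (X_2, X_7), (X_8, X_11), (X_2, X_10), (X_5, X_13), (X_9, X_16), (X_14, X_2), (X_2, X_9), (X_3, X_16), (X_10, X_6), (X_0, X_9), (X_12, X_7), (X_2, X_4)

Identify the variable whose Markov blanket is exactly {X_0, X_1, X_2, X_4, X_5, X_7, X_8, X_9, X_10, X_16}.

X_11

The target node must have every member of {X_0, X_1, X_2, X_4, X_5, X_7, X_8, X_9, X_10, X_16} as a parent, child, or co-parent, and no others.
Parents of X_11: X_1, X_2, X_8, X_9; children: X_4, X_10; co-parents: X_0, X_2, X_5, X_7, X_16.
These exactly cover the given set, so the node is X_11.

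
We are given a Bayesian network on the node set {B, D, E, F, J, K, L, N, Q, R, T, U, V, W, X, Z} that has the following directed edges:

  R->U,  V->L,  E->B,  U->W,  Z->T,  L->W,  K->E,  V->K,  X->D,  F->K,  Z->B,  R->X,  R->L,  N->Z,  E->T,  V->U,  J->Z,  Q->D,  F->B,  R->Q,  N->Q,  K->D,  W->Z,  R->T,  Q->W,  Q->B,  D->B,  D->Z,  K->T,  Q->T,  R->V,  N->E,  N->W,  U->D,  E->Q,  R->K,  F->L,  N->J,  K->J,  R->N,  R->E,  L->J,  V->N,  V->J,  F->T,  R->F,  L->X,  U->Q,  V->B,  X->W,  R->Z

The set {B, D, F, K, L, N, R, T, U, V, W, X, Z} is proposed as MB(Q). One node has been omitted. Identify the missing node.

Pa(Q) = {E, N, R, U}.
Children of Q: B, D, T, W.
Other parents of Q's children:
  W's other parents are L, N, U, X.
  D's other parents are K, U, X.
  T also has parents E, F, K, R, Z.
  B's other parents are D, E, F, V, Z.
MB(Q) = {B, D, E, F, K, L, N, R, T, U, V, W, X, Z}.
Comparing with the claimed set, E is missing.

E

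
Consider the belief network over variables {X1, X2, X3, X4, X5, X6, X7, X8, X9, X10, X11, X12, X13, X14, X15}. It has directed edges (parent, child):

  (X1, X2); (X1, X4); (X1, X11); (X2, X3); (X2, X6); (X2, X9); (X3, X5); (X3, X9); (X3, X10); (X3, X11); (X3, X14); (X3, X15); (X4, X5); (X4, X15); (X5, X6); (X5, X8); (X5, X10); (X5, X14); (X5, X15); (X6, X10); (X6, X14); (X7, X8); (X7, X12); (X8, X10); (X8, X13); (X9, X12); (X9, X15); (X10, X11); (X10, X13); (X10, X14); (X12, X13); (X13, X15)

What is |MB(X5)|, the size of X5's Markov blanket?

A node's Markov blanket = Pa ∪ Ch ∪ (parents of Ch other than the node itself).
X5 has parents X3, X4.
X5's children: X6, X8, X10, X14, X15.
For each child, the remaining parents (spouses of X5):
  X6: X2
  X8: X7
  X10: X3, X6, X8
  X14: X3, X6, X10
  X15: X3, X4, X9, X13
MB(X5) = {X2, X3, X4, X6, X7, X8, X9, X10, X13, X14, X15}, which has 11 nodes.

11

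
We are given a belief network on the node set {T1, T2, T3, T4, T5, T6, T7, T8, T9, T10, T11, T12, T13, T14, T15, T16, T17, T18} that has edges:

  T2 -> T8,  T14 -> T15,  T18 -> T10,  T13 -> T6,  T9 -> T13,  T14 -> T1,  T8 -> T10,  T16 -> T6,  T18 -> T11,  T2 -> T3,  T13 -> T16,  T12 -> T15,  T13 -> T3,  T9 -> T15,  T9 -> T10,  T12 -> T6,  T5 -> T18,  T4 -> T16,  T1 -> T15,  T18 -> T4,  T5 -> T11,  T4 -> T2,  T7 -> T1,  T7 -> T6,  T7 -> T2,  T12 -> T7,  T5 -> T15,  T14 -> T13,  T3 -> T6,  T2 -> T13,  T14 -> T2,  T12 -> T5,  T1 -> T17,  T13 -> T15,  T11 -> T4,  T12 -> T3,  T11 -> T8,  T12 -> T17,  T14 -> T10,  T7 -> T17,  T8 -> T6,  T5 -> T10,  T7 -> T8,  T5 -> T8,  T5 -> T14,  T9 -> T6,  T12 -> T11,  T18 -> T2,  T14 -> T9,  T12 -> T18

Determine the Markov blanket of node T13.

T13 has parents T2, T9, T14.
Ch(T13) = {T3, T6, T15, T16}.
For each child, the remaining parents (spouses of T13):
  T3: T2, T12
  T16: T4
  T6: T3, T7, T8, T9, T12, T16
  T15: T1, T5, T9, T12, T14
MB(T13) = {T1, T2, T3, T4, T5, T6, T7, T8, T9, T12, T14, T15, T16}.

{T1, T2, T3, T4, T5, T6, T7, T8, T9, T12, T14, T15, T16}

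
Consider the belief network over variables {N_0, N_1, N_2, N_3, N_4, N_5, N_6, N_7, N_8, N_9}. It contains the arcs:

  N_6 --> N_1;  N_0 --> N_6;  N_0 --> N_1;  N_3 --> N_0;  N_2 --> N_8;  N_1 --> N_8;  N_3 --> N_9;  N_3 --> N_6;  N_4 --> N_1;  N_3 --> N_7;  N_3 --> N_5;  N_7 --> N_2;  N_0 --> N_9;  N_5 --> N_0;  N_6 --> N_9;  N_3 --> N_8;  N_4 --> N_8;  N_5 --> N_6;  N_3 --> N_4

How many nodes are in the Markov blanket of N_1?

6

N_1's children: N_8.
Parents of N_1: N_0, N_4, N_6.
For each child, the remaining parents (spouses of N_1):
  parents(N_8) \ {N_1} = {N_2, N_3, N_4}.
MB(N_1) = {N_0, N_2, N_3, N_4, N_6, N_8}, which has 6 nodes.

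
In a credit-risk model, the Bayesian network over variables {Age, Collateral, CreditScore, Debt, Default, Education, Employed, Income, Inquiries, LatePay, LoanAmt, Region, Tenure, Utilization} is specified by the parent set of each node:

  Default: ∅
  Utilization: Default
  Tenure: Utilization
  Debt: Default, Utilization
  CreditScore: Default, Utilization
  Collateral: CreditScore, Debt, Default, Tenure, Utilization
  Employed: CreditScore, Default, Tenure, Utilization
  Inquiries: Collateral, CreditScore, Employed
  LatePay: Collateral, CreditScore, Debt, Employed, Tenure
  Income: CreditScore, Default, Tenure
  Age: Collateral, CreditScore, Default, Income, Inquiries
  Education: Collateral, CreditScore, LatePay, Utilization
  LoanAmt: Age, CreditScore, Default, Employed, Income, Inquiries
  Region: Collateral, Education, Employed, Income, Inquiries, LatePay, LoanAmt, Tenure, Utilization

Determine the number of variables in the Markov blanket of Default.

Recall MB(v) = parents ∪ children ∪ spouses, where spouses are the other parents of v's children.
Ch(Default) = {Age, Collateral, CreditScore, Debt, Employed, Income, LoanAmt, Utilization}.
Pa(Default) = {}.
Parents of each child, excluding Default:
  Utilization: —
  Debt: Utilization
  CreditScore: Utilization
  Collateral: CreditScore, Debt, Tenure, Utilization
  Employed: CreditScore, Tenure, Utilization
  Income: CreditScore, Tenure
  Age: Collateral, CreditScore, Income, Inquiries
  LoanAmt: Age, CreditScore, Employed, Income, Inquiries
MB(Default) = {Age, Collateral, CreditScore, Debt, Employed, Income, Inquiries, LoanAmt, Tenure, Utilization}, which has 10 nodes.

10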